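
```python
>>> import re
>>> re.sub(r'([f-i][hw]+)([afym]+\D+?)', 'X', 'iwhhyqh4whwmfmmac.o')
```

'Xh4wX.o'

With the lazy modifier that quantifier settles for the fewest repetitions that let the rest of the pattern succeed (the atoms after it are unaffected and can still be greedy).
Every occurrence is swapped for 'X'.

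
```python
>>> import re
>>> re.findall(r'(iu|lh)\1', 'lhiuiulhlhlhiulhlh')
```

`\1` is not a pattern — it's the concrete string captured by group 1, re-applied verbatim.
Matches: at [2:6] match 'iuiu', group 1 = 'iu'; at [6:10] match 'lhlh', group 1 = 'lh'; at [14:18] match 'lhlh', group 1 = 'lh'.
One capturing group, so `findall` returns just the captured substring from each match — 3 in all.

['iu', 'lh', 'lh']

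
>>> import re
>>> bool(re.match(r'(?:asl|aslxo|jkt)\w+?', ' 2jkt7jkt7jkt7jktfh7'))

`match` is anchored at position 0; if the pattern doesn't fit there, it returns None.
Here position 0 doesn't satisfy it, so the call returns None, and `bool(None)` is False.

False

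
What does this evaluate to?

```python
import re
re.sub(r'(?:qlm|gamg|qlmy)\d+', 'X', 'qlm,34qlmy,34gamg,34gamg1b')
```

`sub` substitutes 'X' at each match site.

'qlm,34qlmy,34gamg,34Xb'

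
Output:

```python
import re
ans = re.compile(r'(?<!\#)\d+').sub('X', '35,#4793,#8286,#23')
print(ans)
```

A negative assertion filters positions out without eating any characters.
Matches: at [0:2] → '35'; at [5:8] → '793'; at [11:14] → '286'; at [17:18] → '3'.
`sub` substitutes 'X' at each match site.

X,#4X,#8X,#2X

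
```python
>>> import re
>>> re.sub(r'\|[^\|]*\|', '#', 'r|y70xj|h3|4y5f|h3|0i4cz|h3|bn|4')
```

'r#h3#h3#h3#4'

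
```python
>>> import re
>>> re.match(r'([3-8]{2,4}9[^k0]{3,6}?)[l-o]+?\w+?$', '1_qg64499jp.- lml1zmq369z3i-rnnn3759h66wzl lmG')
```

None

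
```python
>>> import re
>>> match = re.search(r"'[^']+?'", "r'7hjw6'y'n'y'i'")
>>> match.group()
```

"'7hjw6'"

Unlike `match`, `search` isn't anchored — it looks for the pattern anywhere in the string.
The match spans [1:8] → "'7hjw6'".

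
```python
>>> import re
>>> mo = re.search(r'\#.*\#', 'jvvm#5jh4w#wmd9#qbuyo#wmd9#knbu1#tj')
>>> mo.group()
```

'#5jh4w#wmd9#qbuyo#wmd9#knbu1#'

`re.search` tries every starting position until one works.
The match spans [4:33] → '#5jh4w#wmd9#qbuyo#wmd9#knbu1#'.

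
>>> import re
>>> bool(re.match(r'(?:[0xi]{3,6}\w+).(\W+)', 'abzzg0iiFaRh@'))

Pattern: 3 to 6 of one of [0xi], then one or more of a word character (non-capturing group); then any character; then one or more of a non-word character (captured).
`match` is anchored at position 0; if the pattern doesn't fit there, it returns None.
Here the pattern fails at index 0, so the call returns None, and `bool(None)` is False.

False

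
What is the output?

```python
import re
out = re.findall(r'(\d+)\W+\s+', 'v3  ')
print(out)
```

['3']

This matches one or more of a digit (captured); then one or more of a non-word character, then one or more of whitespace.
Matches: at [1:4] match '3  ', group 1 = '3'.
With a single group, `findall` returns only what that group captured — 1 item.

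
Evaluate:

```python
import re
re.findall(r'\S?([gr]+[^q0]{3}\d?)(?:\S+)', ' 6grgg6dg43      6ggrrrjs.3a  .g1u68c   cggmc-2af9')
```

The pattern matches optionally a non-whitespace character; then one or more of one of [gr], then exactly 3 of any character except [q0], then optionally a digit (captured); then one or more of a non-whitespace character (non-capturing group).
Walking the string: at [1:11] match '6grgg6dg43', group 1 = 'grgg6dg4'; at [17:28] match '6ggrrrjs.3a', group 1 = 'ggrrrjs.3'; at [30:37] match '.g1u68c', group 1 = 'g1u68'; at [40:50] match 'cggmc-2af9', group 1 = 'ggmc-2'.
`findall` collects group 1 from each match (4 total).

['grgg6dg4', 'ggrrrjs.3', 'g1u68', 'ggmc-2']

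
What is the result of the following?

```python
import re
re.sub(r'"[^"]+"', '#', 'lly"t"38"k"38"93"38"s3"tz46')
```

Matches: at [3:6] → '"t"'; at [8:11] → '"k"'; at [13:17] → '"93"'; at [19:23] → '"s3"'.
Every occurrence is swapped for '#'.

'lly#38#38#38#tz46'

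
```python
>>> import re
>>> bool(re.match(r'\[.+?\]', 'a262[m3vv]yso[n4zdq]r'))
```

`match` is anchored at position 0; if the pattern doesn't fit there, it returns None.
Here the pattern fails at index 0, so the call returns None, and `bool(None)` is False.

False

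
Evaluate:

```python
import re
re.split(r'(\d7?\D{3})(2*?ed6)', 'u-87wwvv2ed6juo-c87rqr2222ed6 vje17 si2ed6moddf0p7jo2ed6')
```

This matches a digit, then optionally the literal '7', then exactly 3 of a non-digit (captured); then zero or more of a literal '2' (lazy), then the literal 'ed6' (captured).
With a capturing group present, the delimiter's captured portion is kept in the result list.

['u-87wwvv2ed6juo-c', '87rqr', '2222ed6', ' vje', '17 si', '2ed6', 'moddf0p7jo2ed6']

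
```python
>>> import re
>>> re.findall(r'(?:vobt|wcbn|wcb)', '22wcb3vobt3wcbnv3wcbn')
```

Alternation tries branches left to right and keeps the first one that lets the overall match succeed at that position.
Since nothing is captured, `findall` lists the 4 matched substrings directly.

['wcb', 'vobt', 'wcbn', 'wcbn']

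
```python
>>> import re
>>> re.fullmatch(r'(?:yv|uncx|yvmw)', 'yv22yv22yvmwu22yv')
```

None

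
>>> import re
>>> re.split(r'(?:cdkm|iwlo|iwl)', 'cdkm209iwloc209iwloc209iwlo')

['', '209', 'c209', 'c209', '']

Alternation tries branches left to right and keeps the first one that lets the overall match succeed at that position.
Splitting on the pattern gives 5 pieces.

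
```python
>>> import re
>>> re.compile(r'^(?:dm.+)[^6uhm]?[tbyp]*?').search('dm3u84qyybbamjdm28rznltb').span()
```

The pattern matches anchored at the start of the string; then the literal 'dm', then one or more of any character (non-capturing group); then optionally any character except [6uhm], then zero or more of one of [tbyp] (lazy).
`re.search` tries every starting position until one works.
The match spans [0:24] → 'dm3u84qyybbamjdm28rznltb'.

(0, 24)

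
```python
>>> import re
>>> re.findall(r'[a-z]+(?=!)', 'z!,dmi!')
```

['z', 'dmi']

Lookahead/lookbehind check context without consuming it, so the matched span excludes the asserted characters.
No capturing groups, so `findall` returns the 2 full match strings.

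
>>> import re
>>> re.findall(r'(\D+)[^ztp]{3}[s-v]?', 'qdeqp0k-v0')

['qdeqp']

Pattern: one or more of a non-digit (captured); then exactly 3 of any character except [ztp], then optionally a character in [s-v].
Scanning left to right: at [0:9] match 'qdeqp0k-v', group 1 = 'qdeqp'.
`findall` collects group 1 from the one match (1 total).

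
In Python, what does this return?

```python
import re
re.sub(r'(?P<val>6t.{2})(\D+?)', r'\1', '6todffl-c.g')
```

'6todfl-c.g'

The pattern matches the literal '6t', then exactly 2 of any character (captured as 'val'); then one or more of a non-digit (lazy) (captured).
Matches: at [0:5] → '6todf'.
The replacement refers to a captured group, so each match is rewritten using its own captured text.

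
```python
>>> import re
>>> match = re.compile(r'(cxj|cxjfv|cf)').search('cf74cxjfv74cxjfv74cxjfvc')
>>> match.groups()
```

('cf',)

`search` walks the string left to right and returns the first match it finds.
The match spans [0:2] → 'cf'.
Captured: group 1 = 'cf'.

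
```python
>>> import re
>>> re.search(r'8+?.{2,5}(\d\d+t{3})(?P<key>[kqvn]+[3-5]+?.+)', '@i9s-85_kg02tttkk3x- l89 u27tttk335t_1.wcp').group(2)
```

'kk3x- l89 u27tttk335t_1.wcp'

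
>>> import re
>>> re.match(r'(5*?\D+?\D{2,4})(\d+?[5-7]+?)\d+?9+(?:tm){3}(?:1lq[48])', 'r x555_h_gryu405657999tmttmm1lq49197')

None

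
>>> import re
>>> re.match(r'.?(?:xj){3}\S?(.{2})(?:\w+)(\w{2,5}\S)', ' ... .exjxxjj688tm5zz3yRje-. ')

Pattern: optionally any character, then the literal 'xj' repeated 3 times, then optionally a non-whitespace character; then exactly 2 of any character (captured); then one or more of a word character (non-capturing group); then 2 to 5 of a word character, then a non-whitespace character (captured).
`match` is anchored at position 0; if the pattern doesn't fit there, it returns None.
Here position 0 doesn't satisfy it, so the call returns None.

None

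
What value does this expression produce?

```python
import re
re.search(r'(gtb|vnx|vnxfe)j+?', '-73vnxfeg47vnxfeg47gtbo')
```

Here nothing in the string fits, so the call returns None.

None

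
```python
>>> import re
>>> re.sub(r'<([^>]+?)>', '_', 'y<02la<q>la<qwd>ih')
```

'y_la_ih'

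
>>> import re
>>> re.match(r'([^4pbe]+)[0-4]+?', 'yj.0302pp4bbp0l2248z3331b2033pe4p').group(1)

'yj.030'

The match spans [0:7] → 'yj.0302'.
Captured: group 1 = 'yj.030'.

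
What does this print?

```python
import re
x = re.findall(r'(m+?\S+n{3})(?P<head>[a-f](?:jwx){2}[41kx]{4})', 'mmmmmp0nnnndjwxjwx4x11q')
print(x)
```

[('mmmmmp0nnnn', 'djwxjwx4x11')]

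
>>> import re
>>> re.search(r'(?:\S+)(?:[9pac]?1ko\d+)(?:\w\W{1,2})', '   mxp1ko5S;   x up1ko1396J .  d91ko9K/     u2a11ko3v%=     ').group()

The match spans [3:13] → 'mxp1ko5S; '.

'mxp1ko5S; '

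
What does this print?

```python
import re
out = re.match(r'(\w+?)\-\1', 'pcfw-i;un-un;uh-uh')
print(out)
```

None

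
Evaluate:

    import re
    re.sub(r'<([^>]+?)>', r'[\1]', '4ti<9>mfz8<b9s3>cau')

'4ti[9]mfz8[b9s3]cau'

Matches: at [3:6] → '<9>'; at [10:16] → '<b9s3>'.
The replacement refers to a captured group, so each match is rewritten using its own captured text.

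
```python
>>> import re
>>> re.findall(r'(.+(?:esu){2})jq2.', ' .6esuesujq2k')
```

[' .6esuesu']

One capturing group, so `findall` returns just the captured substring from the one match — 1 in all.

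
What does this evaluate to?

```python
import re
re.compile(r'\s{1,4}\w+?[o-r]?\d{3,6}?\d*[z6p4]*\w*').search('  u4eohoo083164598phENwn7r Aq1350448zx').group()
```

'  u4eohoo083164598phENwn7r'

This matches 1 to 4 of whitespace, then one or more of a word character (lazy); then optionally a character in [o-r], then 3 to 6 of a digit (lazy); then zero or more of a digit, then zero or more of one of [z6p4]; then zero or more of a word character.
`re.search` tries every starting position until one works.
The match spans [0:26] → '  u4eohoo083164598phENwn7r'.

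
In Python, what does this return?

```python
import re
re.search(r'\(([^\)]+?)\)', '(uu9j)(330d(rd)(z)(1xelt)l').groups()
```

('uu9j',)

The match spans [0:6] → '(uu9j)'.
Captured: group 1 = 'uu9j'.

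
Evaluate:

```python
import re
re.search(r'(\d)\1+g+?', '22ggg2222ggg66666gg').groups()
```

`\1` is not a pattern — it's the concrete string captured by group 1, re-applied verbatim.
`search` walks the string left to right and returns the first match it finds.
The match spans [0:3] → '22g'.
Captured: group 1 = '2'.

('2',)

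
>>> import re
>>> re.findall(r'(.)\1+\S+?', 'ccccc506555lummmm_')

['c', '5', 'm']

After group 1 captures some text, `\1` only succeeds where that same text appears again.
Scanning left to right: at [0:6] match 'ccccc5', group 1 = 'c'; at [8:12] match '555l', group 1 = '5'; at [13:18] match 'mmmm_', group 1 = 'm'.
Because there's exactly one group, `findall` drops the full match and keeps group 1 from each hit.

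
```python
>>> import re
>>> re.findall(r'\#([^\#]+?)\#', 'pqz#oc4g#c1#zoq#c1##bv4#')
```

Matches: at [3:9] match '#oc4g#', group 1 = 'oc4g'; at [11:16] match '#zoq#', group 1 = 'zoq'; at [19:24] match '#bv4#', group 1 = 'bv4'.
With a single group, `findall` returns only what that group captured — 3 items.

['oc4g', 'zoq', 'bv4']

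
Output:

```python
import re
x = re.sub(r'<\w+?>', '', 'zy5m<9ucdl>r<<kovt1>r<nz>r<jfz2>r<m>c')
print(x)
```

Every occurrence is swapped for ''.

zy5mr<rrrc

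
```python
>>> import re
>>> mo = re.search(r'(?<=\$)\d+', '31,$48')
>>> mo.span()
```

(4, 6)

Lookahead/lookbehind check context without consuming it, so the matched span excludes the asserted characters.
The match spans [4:6] → '48'.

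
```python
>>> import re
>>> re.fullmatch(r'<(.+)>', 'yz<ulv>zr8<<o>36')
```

For `fullmatch`, every character of the input must be accounted for by the pattern.
Here the pattern can't cover the whole string, so the call returns None.

None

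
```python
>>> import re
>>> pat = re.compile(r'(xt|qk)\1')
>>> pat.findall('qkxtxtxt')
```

['xt']

`\1` has to match the exact text group 1 already captured.
Walking the string: at [2:6] match 'xtxt', group 1 = 'xt'.
`findall` collects group 1 from the one match (1 total).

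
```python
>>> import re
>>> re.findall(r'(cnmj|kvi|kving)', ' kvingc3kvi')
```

Alternation isn't longest-match — the leftmost alternative that fits at this position is chosen.
Walking the string: at [1:4] match 'kvi', group 1 = 'kvi'; at [8:11] match 'kvi', group 1 = 'kvi'.
One capturing group, so `findall` returns just the captured substring from each match — 2 in all.

['kvi', 'kvi']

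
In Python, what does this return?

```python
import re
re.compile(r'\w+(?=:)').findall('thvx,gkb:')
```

The positive lookaround only admits positions where the adjacent text matches; those characters stay outside the span.
No capturing groups, so `findall` returns the 1 full match string.

['gkb']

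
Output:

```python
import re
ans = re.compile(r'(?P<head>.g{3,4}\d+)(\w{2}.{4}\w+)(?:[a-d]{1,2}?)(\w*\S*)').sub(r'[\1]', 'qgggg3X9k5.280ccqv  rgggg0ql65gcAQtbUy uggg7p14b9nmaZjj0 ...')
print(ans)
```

This matches any character, then 3 to 4 of a literal 'g', then one or more of a digit (captured as 'head'); then exactly 2 of a word character, then exactly 4 of any character, then one or more of a word character (captured); then 1 to 2 of a character in [a-d] (lazy) (non-capturing group); then zero or more of a word character, then zero or more of a non-whitespace character (captured).
Matches: at [0:18] → 'qgggg3X9k5.280ccqv'; at [20:38] → 'rgggg0ql65gcAQtbUy'; at [39:56] → 'uggg7p14b9nmaZjj0'.
The replacement refers to a captured group, so each match is rewritten using its own captured text.

[qgggg3]  [rgggg0] [uggg7] ...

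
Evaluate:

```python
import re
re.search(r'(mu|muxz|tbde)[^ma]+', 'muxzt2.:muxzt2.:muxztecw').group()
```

'muxzt2.:'

The match spans [0:8] → 'muxzt2.:'.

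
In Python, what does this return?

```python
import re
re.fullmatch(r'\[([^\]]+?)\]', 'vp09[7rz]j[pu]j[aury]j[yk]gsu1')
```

`re.fullmatch` requires the pattern to consume the entire string.
Here there's no way to consume every character, so the call returns None.

None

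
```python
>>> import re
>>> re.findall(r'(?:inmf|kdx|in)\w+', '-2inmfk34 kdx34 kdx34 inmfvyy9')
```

['inmfk34', 'kdx34', 'kdx34', 'inmfvyy9']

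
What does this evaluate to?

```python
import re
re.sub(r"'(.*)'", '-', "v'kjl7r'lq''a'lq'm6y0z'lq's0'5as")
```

'v-5as'

Matches: at [1:29] → "'kjl7r'lq''a'lq'm6y0z'lq's0'".
`sub` substitutes '-' at each match site.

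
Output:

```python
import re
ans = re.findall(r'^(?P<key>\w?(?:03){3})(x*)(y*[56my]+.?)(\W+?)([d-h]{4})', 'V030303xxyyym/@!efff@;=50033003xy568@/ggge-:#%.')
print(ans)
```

This matches anchored at the start of the string; then optionally a word character, then the literal '03' repeated 3 times (captured as 'key'); then zero or more of a literal 'x' (captured); then zero or more of the literal 'y', then one or more of one of [56my], then optionally any character (captured); then one or more of a non-word character (lazy) (captured); then exactly 4 of a character in [d-h] (captured).
Walking the string: at [0:20] match 'V030303xxyyym/@!efff', groups = ('V030303', 'xx', 'yyym/', '@!', 'efff').
Multiple groups make `findall` return tuples — one 5-tuple for the one match.

[('V030303', 'xx', 'yyym/', '@!', 'efff')]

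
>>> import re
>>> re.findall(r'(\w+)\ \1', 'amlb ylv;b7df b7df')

After group 1 captures some text, `\1` only succeeds where that same text appears again.
Matches: at [9:18] match 'b7df b7df', group 1 = 'b7df'.
Because there's exactly one group, `findall` drops the full match and keeps group 1 from the one hit.

['b7df']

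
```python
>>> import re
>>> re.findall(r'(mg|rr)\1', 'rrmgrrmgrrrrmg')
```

['rr']

`\1` is not a pattern — it's the concrete string captured by group 1, re-applied verbatim.
Matches: at [8:12] match 'rrrr', group 1 = 'rr'.
With a single group, `findall` returns only what that group captured — 1 item.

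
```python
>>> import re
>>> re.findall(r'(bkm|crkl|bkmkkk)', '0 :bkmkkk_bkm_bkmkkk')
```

The regex engine tests alternatives in the order written; an earlier branch that matches wins even if a later one would match more.
Because there's exactly one group, `findall` drops the full match and keeps group 1 from each hit.

['bkm', 'bkm', 'bkm']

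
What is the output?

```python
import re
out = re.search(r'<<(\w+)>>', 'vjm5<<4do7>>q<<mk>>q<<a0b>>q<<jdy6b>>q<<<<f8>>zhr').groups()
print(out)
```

The match spans [4:12] → '<<4do7>>'.
Captured: group 1 = '4do7'.

('4do7',)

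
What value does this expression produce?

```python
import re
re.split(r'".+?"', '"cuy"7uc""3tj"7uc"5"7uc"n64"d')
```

Because the quantifier is non-greedy, it stops expanding at the earliest point where the rest of the pattern can succeed.
`split` removes every match and returns the 5 fragments in between.

['', '7uc', '7uc', '7uc', 'd']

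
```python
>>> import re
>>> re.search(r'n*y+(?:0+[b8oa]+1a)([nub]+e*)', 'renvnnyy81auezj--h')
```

None

The pattern matches zero or more of the literal 'n', then one or more of the literal 'y'; then one or more of the literal '0', then one or more of one of [b8oa], then the literal '1a' (non-capturing group); then one or more of one of [nub], then zero or more of the literal 'e' (captured).
`re.search` scans for the first position where the pattern succeeds.
Here nothing in the string fits, so the call returns None.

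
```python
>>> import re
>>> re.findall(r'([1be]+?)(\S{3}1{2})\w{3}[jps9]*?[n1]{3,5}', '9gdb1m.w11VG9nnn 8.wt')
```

Pattern: one or more of one of [1be] (lazy) (captured); then exactly 3 of a non-whitespace character, then exactly 2 of a literal '1' (captured); then exactly 3 of a word character, then zero or more of one of [jps9] (lazy), then 3 to 5 of one of [n1].
`findall` packs the 2 group values into a tuple for every match.

[('b1', 'm.w11')]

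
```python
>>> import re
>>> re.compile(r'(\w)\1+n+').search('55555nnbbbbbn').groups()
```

('5',)

After group 1 captures some text, `\1` only succeeds where that same text appears again.
`re.search` tries every starting position until one works.
The match spans [0:7] → '55555nn'.
Captured: group 1 = '5'.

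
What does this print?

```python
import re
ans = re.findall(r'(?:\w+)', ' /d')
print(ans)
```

['d']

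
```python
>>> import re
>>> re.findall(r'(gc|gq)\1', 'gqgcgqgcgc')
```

['gc']

A backreference is literal: `\1` must see the identical characters the first group matched.
Walking the string: at [6:10] match 'gcgc', group 1 = 'gc'.
One capturing group, so `findall` returns just the captured substring from the one match — 1 in all.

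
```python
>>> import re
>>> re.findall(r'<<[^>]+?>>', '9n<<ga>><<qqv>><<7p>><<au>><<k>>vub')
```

['<<ga>>', '<<qqv>>', '<<7p>>', '<<au>>', '<<k>>']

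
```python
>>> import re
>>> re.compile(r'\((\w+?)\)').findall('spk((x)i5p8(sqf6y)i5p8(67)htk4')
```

One capturing group, so `findall` returns just the captured substring from each match — 3 in all.

['x', 'sqf6y', '67']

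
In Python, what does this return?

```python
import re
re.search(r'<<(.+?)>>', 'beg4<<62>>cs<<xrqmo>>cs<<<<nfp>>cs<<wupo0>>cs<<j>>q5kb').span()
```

The `?` after the quantifier makes it lazy — it takes as little as possible before letting the rest of the pattern try.
`re.search` tries every starting position until one works.
The match spans [4:10] → '<<62>>'.
Captured: group 1 = '62'.

(4, 10)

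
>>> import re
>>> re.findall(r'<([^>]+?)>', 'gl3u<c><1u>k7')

['c', '1u']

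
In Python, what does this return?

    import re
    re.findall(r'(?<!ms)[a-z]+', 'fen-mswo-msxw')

The negative lookahead/lookbehind blocks any match where the forbidden context is present.
Scanning left to right: at [0:3] → 'fen'; at [4:8] → 'mswo'; at [9:13] → 'msxw'.
No capturing groups, so `findall` returns the 3 full match strings.

['fen', 'mswo', 'msxw']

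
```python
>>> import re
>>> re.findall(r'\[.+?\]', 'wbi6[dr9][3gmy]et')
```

The `?` after the quantifier makes it lazy — it takes as little as possible before letting the rest of the pattern try.
Scanning left to right: at [4:9] → '[dr9]'; at [9:15] → '[3gmy]'.
`findall` yields the raw match text (2 of them) because the pattern has no groups.

['[dr9]', '[3gmy]']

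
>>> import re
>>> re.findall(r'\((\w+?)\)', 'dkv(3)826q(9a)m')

Matches: at [3:6] match '(3)', group 1 = '3'; at [10:14] match '(9a)', group 1 = '9a'.
With a single group, `findall` returns only what that group captured — 2 items.

['3', '9a']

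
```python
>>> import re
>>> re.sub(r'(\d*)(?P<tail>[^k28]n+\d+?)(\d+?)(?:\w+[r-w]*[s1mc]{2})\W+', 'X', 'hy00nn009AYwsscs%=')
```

'hyX'

Pattern: zero or more of a digit (captured); then any character except [k28], then one or more of the literal 'n', then one or more of a digit (lazy) (captured as 'tail'); then one or more of a digit (lazy) (captured); then one or more of a word character, then zero or more of a character in [r-w], then exactly 2 of one of [s1mc] (non-capturing group); then one or more of a non-word character.
Each match is replaced by 'X'.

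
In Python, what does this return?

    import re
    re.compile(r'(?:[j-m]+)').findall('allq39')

['ll']

No capturing groups, so `findall` returns the 1 full match string.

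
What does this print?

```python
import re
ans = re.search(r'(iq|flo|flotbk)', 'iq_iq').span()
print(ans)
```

(0, 2)

`re.search` scans for the first position where the pattern succeeds.
The match spans [0:2] → 'iq'.
Captured: group 1 = 'iq'.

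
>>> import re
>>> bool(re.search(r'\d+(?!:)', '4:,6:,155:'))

True

A negative assertion filters positions out without eating any characters.
`re.search` tries every starting position until one works.
The match spans [6:8] → '15'.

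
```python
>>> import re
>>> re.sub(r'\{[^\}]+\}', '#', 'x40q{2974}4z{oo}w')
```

'x40q#4z#w'

Matches: at [4:10] → '{2974}'; at [12:16] → '{oo}'.
Every occurrence is swapped for '#'.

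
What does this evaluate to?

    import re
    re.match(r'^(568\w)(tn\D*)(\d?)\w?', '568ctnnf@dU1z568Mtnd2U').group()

With `match`, the pattern is implicitly anchored at the beginning.
The match spans [0:13] → '568ctnnf@dU1z'.

'568ctnnf@dU1z'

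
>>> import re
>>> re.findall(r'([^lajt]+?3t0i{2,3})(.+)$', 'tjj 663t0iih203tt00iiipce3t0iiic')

The pattern matches one or more of any character except [lajt] (lazy), then the literal '3t0', then 2 to 3 of the literal 'i' (captured); then one or more of any character (captured); then anchored at the end.
Walking the string: at [3:32] match ' 663t0iih203tt00iiipce3t0iiic', groups = (' 663t0ii', 'h203tt00iiipce3t0iiic').
2 groups means the one result is a tuple of 2 captured strings — 1 here.

[(' 663t0ii', 'h203tt00iiipce3t0iiic')]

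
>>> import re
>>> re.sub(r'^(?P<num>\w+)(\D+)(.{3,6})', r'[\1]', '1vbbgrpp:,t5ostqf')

'[1vbbgrpp]'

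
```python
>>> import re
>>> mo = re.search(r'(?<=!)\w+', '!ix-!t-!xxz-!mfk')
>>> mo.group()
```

The `(?=…)`/`(?<=…)` assertion just peeks at neighbouring text; it doesn't advance the match position.
`re.search` tries every starting position until one works.
The match spans [1:3] → 'ix'.

'ix'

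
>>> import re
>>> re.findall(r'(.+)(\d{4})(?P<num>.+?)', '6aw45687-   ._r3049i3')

[('6aw45687-   ._r', '3049', 'i')]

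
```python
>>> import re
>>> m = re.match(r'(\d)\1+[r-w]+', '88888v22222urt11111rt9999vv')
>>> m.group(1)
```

'8'

`\1` is not a pattern — it's the concrete string captured by group 1, re-applied verbatim.
`re.match` won't scan ahead — the pattern has to work from the very first character.
The match spans [0:6] → '88888v'.
Captured: group 1 = '8'.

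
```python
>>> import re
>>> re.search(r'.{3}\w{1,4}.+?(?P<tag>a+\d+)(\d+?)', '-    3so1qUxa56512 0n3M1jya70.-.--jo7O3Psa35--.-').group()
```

A `+?`/`*?`/`{m,n}?` starts at its minimum and grows only as far as needed for what follows to match.
The match spans [2:18] → '   3so1qUxa56512'.

'   3so1qUxa56512'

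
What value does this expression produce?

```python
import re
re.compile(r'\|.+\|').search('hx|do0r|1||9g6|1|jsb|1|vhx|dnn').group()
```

'|do0r|1||9g6|1|jsb|1|vhx|'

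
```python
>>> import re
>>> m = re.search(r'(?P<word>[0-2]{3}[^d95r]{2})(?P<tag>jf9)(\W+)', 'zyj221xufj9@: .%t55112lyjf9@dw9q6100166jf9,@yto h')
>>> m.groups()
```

This matches exactly 3 of a character in [0-2], then exactly 2 of any character except [d95r] (captured as 'word'); then the literal 'jf', then a literal '9' (captured as 'tag'); then one or more of a non-word character (captured).
Unlike `match`, `search` isn't anchored — it looks for the pattern anywhere in the string.
The match spans [19:28] → '112lyjf9@'.
Captured: group 1 = '112ly', group 2 = 'jf9', group 3 = '@'.

('112ly', 'jf9', '@')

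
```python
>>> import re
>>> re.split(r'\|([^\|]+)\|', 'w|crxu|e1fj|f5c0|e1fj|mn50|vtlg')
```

['w', 'crxu', 'e1fj', 'f5c0', 'e1fj', 'mn50', 'vtlg']

Matches to split on: at [1:7] → '|crxu|'; at [11:17] → '|f5c0|'; at [21:27] → '|mn50|'.
`re.split` interleaves the captured-group text with the surrounding fragments.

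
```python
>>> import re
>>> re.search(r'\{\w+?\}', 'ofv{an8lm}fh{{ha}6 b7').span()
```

The match spans [3:10] → '{an8lm}'.

(3, 10)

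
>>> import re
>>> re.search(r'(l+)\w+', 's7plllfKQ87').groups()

('lll',)

The pattern matches one or more of a literal 'l' (captured); then one or more of a word character.
`re.search` scans for the first position where the pattern succeeds.
The match spans [3:11] → 'lllfKQ87'.
Captured: group 1 = 'lll'.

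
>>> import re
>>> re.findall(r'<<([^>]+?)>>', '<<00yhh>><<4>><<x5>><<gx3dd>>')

With a single group, `findall` returns only what that group captured — 4 items.

['00yhh', '4', 'x5', 'gx3dd']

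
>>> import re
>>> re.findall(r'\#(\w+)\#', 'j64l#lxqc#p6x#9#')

['lxqc', '9']

With a single group, `findall` returns only what that group captured — 2 items.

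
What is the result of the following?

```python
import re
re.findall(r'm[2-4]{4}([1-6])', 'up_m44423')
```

['3']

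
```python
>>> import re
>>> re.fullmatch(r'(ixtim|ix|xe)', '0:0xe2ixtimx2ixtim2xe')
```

None

`re.fullmatch` is like wrapping the pattern in `^…$` (in single-line mode).
Here the string isn't matched end-to-end, so the call returns None.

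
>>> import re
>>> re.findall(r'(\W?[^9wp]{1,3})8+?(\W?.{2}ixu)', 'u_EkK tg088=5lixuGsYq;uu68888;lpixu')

[(' tg0', '=5lixu'), (';uu6', ';lpixu')]

Pattern: optionally a non-word character, then 1 to 3 of any character except [9wp] (captured); then one or more of a literal '8' (lazy); then optionally a non-word character, then exactly 2 of any character, then the literal 'ixu' (captured).
Matches: at [5:17] match ' tg088=5lixu', groups = (' tg0', '=5lixu'); at [21:35] match ';uu68888;lpixu', groups = (';uu6', ';lpixu').
With 2 capturing groups, `findall` returns a 2-tuple per match.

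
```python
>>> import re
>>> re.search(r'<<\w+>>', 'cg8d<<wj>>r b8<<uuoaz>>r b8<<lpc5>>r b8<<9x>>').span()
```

(4, 10)

`re.search` scans for the first position where the pattern succeeds.
The match spans [4:10] → '<<wj>>'.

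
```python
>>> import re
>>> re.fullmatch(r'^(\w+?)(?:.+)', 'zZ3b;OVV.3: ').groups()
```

('z',)

The pattern matches anchored at the start of the string; then one or more of a word character (lazy) (captured); then one or more of any character (non-capturing group).
With the lazy modifier that quantifier settles for the fewest repetitions that let the rest of the pattern succeed (the atoms after it are unaffected and can still be greedy).
`re.fullmatch` requires the pattern to consume the entire string.
The match spans [0:12] → 'zZ3b;OVV.3: '.
Captured: group 1 = 'z'.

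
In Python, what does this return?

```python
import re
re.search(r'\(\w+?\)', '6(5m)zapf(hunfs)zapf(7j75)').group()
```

'(5m)'

The match spans [1:5] → '(5m)'.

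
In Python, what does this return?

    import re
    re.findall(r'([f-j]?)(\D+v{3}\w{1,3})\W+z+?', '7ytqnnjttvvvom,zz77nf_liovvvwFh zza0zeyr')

[('', 'ytqnnjttvvvom'), ('', 'nf_liovvvwFh')]

This matches optionally a character in [f-j] (captured); then one or more of a non-digit, then exactly 3 of a literal 'v', then 1 to 3 of a word character (captured); then one or more of a non-word character, then one or more of the literal 'z' (lazy).
`findall` packs the 2 group values into a tuple for every match.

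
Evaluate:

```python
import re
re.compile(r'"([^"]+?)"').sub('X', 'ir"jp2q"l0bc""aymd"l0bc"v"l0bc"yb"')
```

'irXl0bc"Xl0bcXl0bcX'

Matches: at [2:8] → '"jp2q"'; at [13:19] → '"aymd"'; at [23:26] → '"v"'; at [30:34] → '"yb"'.
Each match is replaced by 'X'.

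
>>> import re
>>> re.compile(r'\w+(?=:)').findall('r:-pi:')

Lookahead/lookbehind check context without consuming it, so the matched span excludes the asserted characters.
With no groups in the pattern, `findall` gives back each whole match — 2 here.

['r', 'pi']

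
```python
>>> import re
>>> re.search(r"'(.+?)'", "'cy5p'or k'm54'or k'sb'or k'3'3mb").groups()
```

('cy5p',)

The match spans [0:6] → "'cy5p'".
Captured: group 1 = 'cy5p'.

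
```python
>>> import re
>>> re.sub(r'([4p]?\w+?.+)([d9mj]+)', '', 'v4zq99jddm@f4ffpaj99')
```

Pattern: optionally one of [4p], then one or more of a word character (lazy), then one or more of any character (captured); then one or more of one of [d9mj] (captured).
Every occurrence is swapped for ''.

''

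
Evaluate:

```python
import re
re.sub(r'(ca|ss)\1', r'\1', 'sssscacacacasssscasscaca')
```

'sscacasscassca'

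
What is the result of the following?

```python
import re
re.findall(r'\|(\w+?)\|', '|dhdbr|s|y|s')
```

`findall` collects group 1 from each match (2 total).

['dhdbr', 'y']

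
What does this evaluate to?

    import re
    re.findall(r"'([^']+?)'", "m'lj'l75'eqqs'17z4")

['lj', 'eqqs']

One capturing group, so `findall` returns just the captured substring from each match — 2 in all.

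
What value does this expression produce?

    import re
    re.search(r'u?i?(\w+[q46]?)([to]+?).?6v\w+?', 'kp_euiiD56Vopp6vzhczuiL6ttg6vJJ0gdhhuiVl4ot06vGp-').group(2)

't'

The match spans [0:47] → 'kp_euiiD56Vopp6vzhczuiL6ttg6vJJ0gdhhuiVl4ot06vG'.
Captured: group 1 = 'kp_euiiD56Vopp6vzhczuiL6ttg6vJJ0gdhhuiVl4o', group 2 = 't'.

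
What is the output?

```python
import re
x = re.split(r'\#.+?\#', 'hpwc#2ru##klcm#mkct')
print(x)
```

['hpwc', '', 'mkct']

With the lazy modifier that quantifier settles for the fewest repetitions that let the rest of the pattern succeed (the atoms after it are unaffected and can still be greedy).
Splitting on the pattern gives 3 pieces.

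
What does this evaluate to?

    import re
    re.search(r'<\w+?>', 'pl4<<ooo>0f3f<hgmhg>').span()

(4, 9)

`re.search` scans for the first position where the pattern succeeds.
The match spans [4:9] → '<ooo>'.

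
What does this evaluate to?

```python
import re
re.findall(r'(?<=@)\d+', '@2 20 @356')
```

['2', '356']

Lookahead/lookbehind check context without consuming it, so the matched span excludes the asserted characters.
Walking the string: at [1:2] → '2'; at [7:10] → '356'.
No capturing groups, so `findall` returns the 2 full match strings.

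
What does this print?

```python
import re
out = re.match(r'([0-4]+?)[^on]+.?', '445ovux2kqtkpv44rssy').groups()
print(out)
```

The pattern matches one or more of a character in [0-4] (lazy) (captured); then one or more of any character except [on], then optionally any character.
`match` is anchored at position 0; if the pattern doesn't fit there, it returns None.
The match spans [0:4] → '445o'.
Captured: group 1 = '4'.

('4',)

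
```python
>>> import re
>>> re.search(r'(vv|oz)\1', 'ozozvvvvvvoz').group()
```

'ozoz'

After group 1 captures some text, `\1` only succeeds where that same text appears again.
`re.search` scans for the first position where the pattern succeeds.
The match spans [0:4] → 'ozoz'.
Captured: group 1 = 'oz'.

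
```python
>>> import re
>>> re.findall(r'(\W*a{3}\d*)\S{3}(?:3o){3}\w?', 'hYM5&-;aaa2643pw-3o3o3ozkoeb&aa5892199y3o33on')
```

['&-;aaa2643']

This matches zero or more of a non-word character, then exactly 3 of the literal 'a', then zero or more of a digit (captured); then exactly 3 of a non-whitespace character, then the literal '3o' repeated 3 times, then optionally a word character.
Scanning left to right: at [4:24] match '&-;aaa2643pw-3o3o3oz', group 1 = '&-;aaa2643'.
Because there's exactly one group, `findall` drops the full match and keeps group 1 from the one hit.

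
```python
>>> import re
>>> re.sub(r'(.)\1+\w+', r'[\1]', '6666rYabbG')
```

'[6]'

`\1` is not a pattern — it's the concrete string captured by group 1, re-applied verbatim.
Matches: at [0:10] → '6666rYabbG'.
The replacement refers to a captured group, so each match is rewritten using its own captured text.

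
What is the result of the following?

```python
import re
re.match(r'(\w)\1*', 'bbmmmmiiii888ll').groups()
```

('b',)

The match spans [0:2] → 'bb'.
Captured: group 1 = 'b'.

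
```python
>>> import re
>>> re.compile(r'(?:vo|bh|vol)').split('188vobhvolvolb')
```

['188', '', '', 'l', 'lb']

Branches in `(...|...)` are attempted left-to-right; the first branch that allows the whole pattern to succeed is taken.
`split` removes every match and returns the 5 fragments in between.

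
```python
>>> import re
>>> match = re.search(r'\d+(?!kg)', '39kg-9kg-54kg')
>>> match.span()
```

A negative assertion filters positions out without eating any characters.
The match spans [0:1] → '3'.

(0, 1)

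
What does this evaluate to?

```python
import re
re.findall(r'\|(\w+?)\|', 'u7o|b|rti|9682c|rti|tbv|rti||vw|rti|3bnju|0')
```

['b', '9682c', 'tbv', 'vw', '3bnju']

Scanning left to right: at [3:6] match '|b|', group 1 = 'b'; at [9:16] match '|9682c|', group 1 = '9682c'; at [19:24] match '|tbv|', group 1 = 'tbv'; at [28:32] match '|vw|', group 1 = 'vw'; at [35:42] match '|3bnju|', group 1 = '3bnju'.
Because there's exactly one group, `findall` drops the full match and keeps group 1 from each hit.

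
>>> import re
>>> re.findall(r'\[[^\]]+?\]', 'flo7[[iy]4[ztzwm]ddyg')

['[[iy]', '[ztzwm]']

Walking the string: at [4:9] → '[[iy]'; at [10:17] → '[ztzwm]'.
No capturing groups, so `findall` returns the 2 full match strings.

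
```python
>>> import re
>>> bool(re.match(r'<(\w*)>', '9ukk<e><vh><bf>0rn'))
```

`re.match` won't scan ahead — the pattern has to work from the very first character.
Here the pattern fails at index 0, so the call returns None, and `bool(None)` is False.

False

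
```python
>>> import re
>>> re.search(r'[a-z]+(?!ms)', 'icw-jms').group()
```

'icw'

The negative lookahead/lookbehind blocks any match where the forbidden context is present.
The match spans [0:3] → 'icw'.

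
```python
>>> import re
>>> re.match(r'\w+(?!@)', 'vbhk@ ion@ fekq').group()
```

'vbh'

Because the assertion is negative and zero-width, positions next to the forbidden text are skipped.
`match` is anchored at position 0; if the pattern doesn't fit there, it returns None.
The match spans [0:3] → 'vbh'.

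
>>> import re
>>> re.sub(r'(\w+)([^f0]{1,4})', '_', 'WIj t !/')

'_/'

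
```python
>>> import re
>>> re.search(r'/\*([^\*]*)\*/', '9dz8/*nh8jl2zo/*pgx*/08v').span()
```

(14, 21)

The match spans [14:21] → '/*pgx*/'.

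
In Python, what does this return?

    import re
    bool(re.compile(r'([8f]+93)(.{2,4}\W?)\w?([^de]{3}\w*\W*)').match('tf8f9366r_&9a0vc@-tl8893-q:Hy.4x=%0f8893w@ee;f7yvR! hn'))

False

Pattern: one or more of one of [8f], then the literal '93' (captured); then 2 to 4 of any character, then optionally a non-word character (captured); then optionally a word character; then exactly 3 of any character except [de], then zero or more of a word character, then zero or more of a non-word character (captured).
`re.match` won't scan ahead — the pattern has to work from the very first character.
Here the string doesn't start with a match, so the call returns None, and `bool(None)` is False.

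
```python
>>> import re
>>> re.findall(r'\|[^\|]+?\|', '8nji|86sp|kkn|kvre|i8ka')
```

['|86sp|', '|kvre|']

Scanning left to right: at [4:10] → '|86sp|'; at [13:19] → '|kvre|'.
With no groups in the pattern, `findall` gives back each whole match — 2 here.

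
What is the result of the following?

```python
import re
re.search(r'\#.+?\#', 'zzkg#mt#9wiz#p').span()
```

(4, 8)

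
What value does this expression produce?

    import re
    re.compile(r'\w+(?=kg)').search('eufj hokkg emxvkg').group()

'hok'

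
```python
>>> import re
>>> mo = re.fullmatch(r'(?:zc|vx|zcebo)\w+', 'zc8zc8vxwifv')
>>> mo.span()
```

(0, 12)

For `fullmatch`, every character of the input must be accounted for by the pattern.
The match spans [0:12] → 'zc8zc8vxwifv'.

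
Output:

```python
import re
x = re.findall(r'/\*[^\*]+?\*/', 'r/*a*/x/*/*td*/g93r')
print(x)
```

Scanning left to right: at [1:6] → '/*a*/'; at [9:15] → '/*td*/'.
Since nothing is captured, `findall` lists the 2 matched substrings directly.

['/*a*/', '/*td*/']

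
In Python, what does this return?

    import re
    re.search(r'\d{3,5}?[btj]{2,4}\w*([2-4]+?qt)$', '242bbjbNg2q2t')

None

This matches 3 to 5 of a digit (lazy), then 2 to 4 of one of [btj], then zero or more of a word character; then one or more of a character in [2-4] (lazy), then the literal 'qt' (captured); then anchored at the end.
`search` walks the string left to right and returns the first match it finds.
Here no position works, so the call returns None.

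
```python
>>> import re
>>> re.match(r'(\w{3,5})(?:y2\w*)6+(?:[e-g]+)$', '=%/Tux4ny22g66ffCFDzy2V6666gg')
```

`re.match` only tries the pattern at the start of the string.
Here position 0 doesn't satisfy it, so the call returns None.

None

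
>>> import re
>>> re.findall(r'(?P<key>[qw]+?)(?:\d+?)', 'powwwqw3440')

['wwwqw']

Pattern: one or more of one of [qw] (lazy) (captured as 'key'); then one or more of a digit (lazy) (non-capturing group).
Walking the string: at [2:8] match 'wwwqw3', group 1 = 'wwwqw'.
With a single group, `findall` returns only what that group captured — 1 item.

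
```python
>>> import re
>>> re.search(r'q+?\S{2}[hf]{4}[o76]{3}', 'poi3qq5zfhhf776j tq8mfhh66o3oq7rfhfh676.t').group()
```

'qq5zfhhf776'

The match spans [4:15] → 'qq5zfhhf776'.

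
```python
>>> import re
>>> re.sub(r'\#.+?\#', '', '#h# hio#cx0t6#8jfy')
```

' hio8jfy'

A non-greedy quantifier consumes as few characters as it can — just enough that the remainder of the pattern still matches from where it stops; whatever follows it matches normally.
Matches: at [0:3] → '#h#'; at [7:14] → '#cx0t6#'.
`sub` substitutes '' at each match site.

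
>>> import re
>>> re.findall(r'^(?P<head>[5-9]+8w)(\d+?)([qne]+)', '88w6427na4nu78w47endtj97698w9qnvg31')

[('88w', '6427', 'n')]

Pattern: anchored at the start of the string; then one or more of a character in [5-9], then the literal '8w' (captured as 'head'); then one or more of a digit (lazy) (captured); then one or more of one of [qne] (captured).
Scanning left to right: at [0:8] match '88w6427n', groups = ('88w', '6427', 'n').
Multiple groups make `findall` return tuples — one 3-tuple for the one match.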